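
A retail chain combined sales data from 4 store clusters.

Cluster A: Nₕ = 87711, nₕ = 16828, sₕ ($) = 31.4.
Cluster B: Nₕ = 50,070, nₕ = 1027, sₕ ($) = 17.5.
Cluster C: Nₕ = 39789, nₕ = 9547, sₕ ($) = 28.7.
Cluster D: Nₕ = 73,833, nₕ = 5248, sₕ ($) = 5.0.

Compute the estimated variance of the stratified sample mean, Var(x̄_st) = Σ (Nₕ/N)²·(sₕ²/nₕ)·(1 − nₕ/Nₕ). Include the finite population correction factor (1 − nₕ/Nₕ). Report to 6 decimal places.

N = 251403; Wₕ = Nₕ/N.
cluster A: (87711/251403)²·31.4²/16828·(1 − 16828/87711) = 0.005763443
cluster B: (50070/251403)²·17.5²/1027·(1 − 1027/50070) = 0.011585622
cluster C: (39789/251403)²·28.7²/9547·(1 − 9547/39789) = 0.001642591
cluster D: (73833/251403)²·5.0²/5248·(1 − 5248/73833) = 0.000381667
Sum = 0.019373324 → 0.019373.

0.019373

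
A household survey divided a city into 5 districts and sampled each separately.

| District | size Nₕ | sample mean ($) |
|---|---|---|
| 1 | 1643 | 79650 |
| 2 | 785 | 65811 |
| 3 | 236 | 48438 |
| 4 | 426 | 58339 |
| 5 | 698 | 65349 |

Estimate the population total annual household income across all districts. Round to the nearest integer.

Population total = Σ Nₕ·x̄ₕ (each stratum's size times its mean).
1643·79650 + 785·65811 + 236·48438 + 426·58339 + 698·65349 = 130864950 + 51661635 + 11431368 + 24852414 + 45613602 = 264423969.

264423969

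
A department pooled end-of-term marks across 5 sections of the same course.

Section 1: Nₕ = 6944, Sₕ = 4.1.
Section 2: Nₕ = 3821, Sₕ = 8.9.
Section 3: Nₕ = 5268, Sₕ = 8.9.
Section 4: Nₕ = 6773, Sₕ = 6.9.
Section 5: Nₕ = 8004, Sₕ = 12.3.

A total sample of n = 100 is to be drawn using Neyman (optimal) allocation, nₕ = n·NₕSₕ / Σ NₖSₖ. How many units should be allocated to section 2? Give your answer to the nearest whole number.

Σ NₕSₕ = 6944·4.1 + 3821·8.9 + 5268·8.9 + 6773·6.9 + 8004·12.3 = 254545.4.
Share for 2: 34006.9/254545.4 = 0.13360.
n_2 = 100 × 0.13360 = 13.360... → 13.

13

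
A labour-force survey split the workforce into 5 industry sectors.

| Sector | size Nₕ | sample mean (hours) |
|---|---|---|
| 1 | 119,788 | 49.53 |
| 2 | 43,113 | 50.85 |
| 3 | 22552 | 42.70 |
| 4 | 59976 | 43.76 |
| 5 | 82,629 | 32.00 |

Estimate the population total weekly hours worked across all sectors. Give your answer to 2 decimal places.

1: 119788·49.53 = 5933099.64
2: 43113·50.85 = 2192296.05
3: 22552·42.70 = 962970.4
4: 59976·43.76 = 2624549.76
5: 82629·32.00 = 2644128
τ̂ = Σ Nₕx̄ₕ = 14357043.85.

14357043.85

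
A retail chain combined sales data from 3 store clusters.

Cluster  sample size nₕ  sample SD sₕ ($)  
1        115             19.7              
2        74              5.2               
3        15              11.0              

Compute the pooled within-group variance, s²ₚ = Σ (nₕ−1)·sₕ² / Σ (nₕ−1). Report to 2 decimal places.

1: (115−1)·19.7² = 114·388.09 = 44242.26
2: (74−1)·5.2² = 73·27.04 = 1973.92
3: (15−1)·11.0² = 14·121 = 1694
Numerator = 47910.18; denominator = Σ(nₕ−1) = 201.
s²ₚ = 47910.18/201 = 238.3591... → 238.36.

238.36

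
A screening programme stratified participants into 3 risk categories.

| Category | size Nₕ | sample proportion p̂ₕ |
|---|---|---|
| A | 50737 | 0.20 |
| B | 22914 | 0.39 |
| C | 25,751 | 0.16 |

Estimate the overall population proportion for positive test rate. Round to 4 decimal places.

N = 50737 + 22914 + 25751 = 99402.
Overall proportion = Σ (Nₕ/N)·p̂ₕ.
Σ Nₕp̂ₕ = 10147.4 + 8936.46 + 4120.16 = 23204.02.
23204.02 / 99402 = 0.233436... → 0.2334.

0.2334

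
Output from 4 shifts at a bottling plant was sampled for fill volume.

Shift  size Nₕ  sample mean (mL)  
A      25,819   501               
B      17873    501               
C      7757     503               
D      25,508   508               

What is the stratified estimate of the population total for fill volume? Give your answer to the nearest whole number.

A: 25819·501 = 12935319
B: 17873·501 = 8954373
C: 7757·503 = 3901771
D: 25508·508 = 12958064
τ̂ = Σ Nₕx̄ₕ = 38749527.

38749527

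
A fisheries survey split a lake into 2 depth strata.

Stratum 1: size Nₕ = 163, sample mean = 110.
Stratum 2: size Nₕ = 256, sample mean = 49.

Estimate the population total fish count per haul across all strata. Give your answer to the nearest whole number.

30474

Estimate total by summing Nₕ·x̄ₕ over strata.
163·110 + 256·49 = 17930 + 12544 = 30474.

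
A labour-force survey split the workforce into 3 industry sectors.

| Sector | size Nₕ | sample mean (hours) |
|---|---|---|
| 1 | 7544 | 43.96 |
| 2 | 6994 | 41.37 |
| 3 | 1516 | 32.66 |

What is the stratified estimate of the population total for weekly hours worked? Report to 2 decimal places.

670488.58

Population total = Σ Nₕ·x̄ₕ (each stratum's size times its mean).
7544·43.96 + 6994·41.37 + 1516·32.66 = 331634.24 + 289341.78 + 49512.56 = 670488.58.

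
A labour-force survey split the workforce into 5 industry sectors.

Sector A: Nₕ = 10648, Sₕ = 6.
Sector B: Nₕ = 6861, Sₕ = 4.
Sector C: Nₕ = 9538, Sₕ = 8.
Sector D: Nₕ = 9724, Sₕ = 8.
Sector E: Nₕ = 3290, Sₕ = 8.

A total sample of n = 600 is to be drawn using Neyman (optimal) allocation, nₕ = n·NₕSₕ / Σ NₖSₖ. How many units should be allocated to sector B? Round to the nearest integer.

61

A: NₕSₕ = 10648·6 = 63888
B: NₕSₕ = 6861·4 = 27444
C: NₕSₕ = 9538·8 = 76304
D: NₕSₕ = 9724·8 = 77792
E: NₕSₕ = 3290·8 = 26320
Σ NₕSₕ = 271748.
n_B = 600·27444/271748 = 60.594... → 61.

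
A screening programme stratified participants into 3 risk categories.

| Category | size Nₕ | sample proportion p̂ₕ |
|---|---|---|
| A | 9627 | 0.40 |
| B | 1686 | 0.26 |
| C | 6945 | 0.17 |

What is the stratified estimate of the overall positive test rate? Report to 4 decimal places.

Wₕ = Nₕ/N with N = 18258: 0.5273, 0.0923, 0.3804.
p̂_st = 0.5273·0.40 + 0.0923·0.26 + 0.3804·0.17 ≈ 0.299584... → 0.2996.

0.2996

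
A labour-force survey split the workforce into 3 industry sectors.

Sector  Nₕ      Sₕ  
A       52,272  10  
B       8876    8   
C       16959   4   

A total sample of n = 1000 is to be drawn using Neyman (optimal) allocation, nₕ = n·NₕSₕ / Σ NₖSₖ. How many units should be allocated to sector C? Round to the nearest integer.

103

Σ NₕSₕ = 52272·10 + 8876·8 + 16959·4 = 661564.
Share for C: 67836/661564 = 0.10254.
n_C = 1000 × 0.10254 = 102.539... → 103.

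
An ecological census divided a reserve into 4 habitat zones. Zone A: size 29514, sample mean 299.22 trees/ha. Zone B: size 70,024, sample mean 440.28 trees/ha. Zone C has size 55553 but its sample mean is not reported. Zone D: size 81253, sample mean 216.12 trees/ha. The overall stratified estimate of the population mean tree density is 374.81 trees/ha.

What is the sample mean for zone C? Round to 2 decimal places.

N = 29514 + 70024 + 55553 + 81253 = 236344.
Overall total = μ·N = 374.81·236344 = 88584094.64.
Subtract the known strata: 29514·299.22 + 70024·440.28 + 81253·216.12 = 57221744.16.
Remaining total for zone C: 88584094.64 − 57221744.16 = 31362350.48.
Divide by its size: 31362350.48 / 55553 = 564.5483... → 564.55.

564.55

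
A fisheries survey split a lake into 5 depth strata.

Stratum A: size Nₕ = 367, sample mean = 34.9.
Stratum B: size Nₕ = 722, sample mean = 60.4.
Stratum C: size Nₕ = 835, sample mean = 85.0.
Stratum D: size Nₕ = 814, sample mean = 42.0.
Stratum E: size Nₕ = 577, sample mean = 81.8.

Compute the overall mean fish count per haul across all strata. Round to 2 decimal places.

62.98

x̄_st = (Σ Nₕx̄ₕ) / (Σ Nₕ) = (367·34.9 + 722·60.4 + 835·85.0 + 814·42.0 + 577·81.8) / 3315
= 208778.7 / 3315 = 62.98 → 62.98.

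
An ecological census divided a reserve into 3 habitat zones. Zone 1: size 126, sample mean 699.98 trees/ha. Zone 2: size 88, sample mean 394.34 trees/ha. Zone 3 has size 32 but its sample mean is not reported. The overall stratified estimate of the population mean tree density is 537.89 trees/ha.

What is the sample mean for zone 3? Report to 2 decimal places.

Σ Nₕx̄ₕ = N·μ, so 32·x̄_3 = 246·537.89 − (126·699.98 + 88·394.34).
= 132320.94 − 122899.4 = 9421.54.
x̄_3 = 9421.54 / 32 = 294.4231... → 294.42.

294.42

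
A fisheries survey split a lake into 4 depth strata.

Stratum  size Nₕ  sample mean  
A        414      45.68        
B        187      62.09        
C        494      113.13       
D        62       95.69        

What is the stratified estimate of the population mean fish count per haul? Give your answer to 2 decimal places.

N = 1157; weights Wₕ = Nₕ/N = (0.3578, 0.1616, 0.4270, 0.0536).
x̄_st = Σ Wₕ·x̄ₕ = 0.3578·45.68 + 0.1616·62.09 + 0.4270·113.13 + 0.0536·95.69 ≈ 79.8110...
→ 79.81.

79.81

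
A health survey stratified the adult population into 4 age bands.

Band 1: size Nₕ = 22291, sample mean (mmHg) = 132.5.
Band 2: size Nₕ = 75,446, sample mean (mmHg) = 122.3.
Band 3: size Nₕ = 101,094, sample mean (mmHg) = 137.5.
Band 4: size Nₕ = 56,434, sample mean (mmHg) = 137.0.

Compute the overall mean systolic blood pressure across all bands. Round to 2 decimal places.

132.46

N = 255265; weights Wₕ = Nₕ/N = (0.0873, 0.2956, 0.3960, 0.2211).
x̄_st = Σ Wₕ·x̄ₕ = 0.0873·132.5 + 0.2956·122.3 + 0.3960·137.5 + 0.2211·137.0 ≈ 132.4603...
→ 132.46.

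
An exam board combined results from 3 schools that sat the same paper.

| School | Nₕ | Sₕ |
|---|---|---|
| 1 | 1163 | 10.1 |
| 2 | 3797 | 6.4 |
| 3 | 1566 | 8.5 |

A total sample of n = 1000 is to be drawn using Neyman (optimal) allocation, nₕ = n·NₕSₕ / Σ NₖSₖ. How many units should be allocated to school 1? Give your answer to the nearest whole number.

238

1: NₕSₕ = 1163·10.1 = 11746.3
2: NₕSₕ = 3797·6.4 = 24300.8
3: NₕSₕ = 1566·8.5 = 13311
Σ NₕSₕ = 49358.1.
n_1 = 1000·11746.3/49358.1 = 237.981... → 238.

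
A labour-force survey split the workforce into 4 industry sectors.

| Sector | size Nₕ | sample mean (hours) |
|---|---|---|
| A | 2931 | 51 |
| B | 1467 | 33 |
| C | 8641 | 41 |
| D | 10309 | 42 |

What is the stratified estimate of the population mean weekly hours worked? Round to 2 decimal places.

42.19

N = 2931 + 1467 + 8641 + 10309 = 23348.
Overall mean = Σ (Nₕ/N)·x̄ₕ — weight by population share, not a simple average.
Σ Nₕx̄ₕ = 2931·51 + 1467·33 + 8641·41 + 10309·42 = 149481 + 48411 + 354281 + 432978 = 985151.
Divide by N: 985151 / 23348 = 42.1942... → 42.19.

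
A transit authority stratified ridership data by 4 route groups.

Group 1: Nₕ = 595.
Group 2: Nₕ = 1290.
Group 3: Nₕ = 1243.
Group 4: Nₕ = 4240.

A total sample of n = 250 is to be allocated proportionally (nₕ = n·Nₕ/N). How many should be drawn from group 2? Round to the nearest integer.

Share of group 2 = 1290/7368 = 0.17508.
Allocate 250 × 0.17508 = 43.770... → 44.

44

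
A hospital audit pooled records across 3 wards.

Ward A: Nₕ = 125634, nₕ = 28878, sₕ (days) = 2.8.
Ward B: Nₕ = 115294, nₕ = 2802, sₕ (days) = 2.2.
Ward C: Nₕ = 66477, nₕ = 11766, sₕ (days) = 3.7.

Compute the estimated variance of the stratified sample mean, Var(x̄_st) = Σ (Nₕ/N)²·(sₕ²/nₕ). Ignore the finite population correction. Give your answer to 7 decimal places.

0.0003427

N = 307405; Wₕ = Nₕ/N.
ward A: (125634/307405)²·2.8²/28878 = 0.0000453463
ward B: (115294/307405)²·2.2²/2802 = 0.0002429790
ward C: (66477/307405)²·3.7²/11766 = 0.0000544121
Sum = 0.0003427374 → 0.0003427.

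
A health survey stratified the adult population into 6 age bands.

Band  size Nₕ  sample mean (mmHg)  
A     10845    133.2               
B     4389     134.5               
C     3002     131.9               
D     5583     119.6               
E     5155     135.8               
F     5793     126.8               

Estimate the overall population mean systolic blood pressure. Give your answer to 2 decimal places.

x̄_st = (Σ Nₕx̄ₕ) / (Σ Nₕ) = (10845·133.2 + 4389·134.5 + 3002·131.9 + 5583·119.6 + 5155·135.8 + 5793·126.8) / 34767
= 4533166.5 / 34767 = 130.3870... → 130.39.

130.39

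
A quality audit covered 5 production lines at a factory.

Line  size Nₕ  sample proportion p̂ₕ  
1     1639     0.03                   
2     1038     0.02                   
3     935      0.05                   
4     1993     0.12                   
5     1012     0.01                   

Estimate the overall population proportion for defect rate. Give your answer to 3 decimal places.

0.055

Wₕ = Nₕ/N with N = 6617: 0.2477, 0.1569, 0.1413, 0.3012, 0.1529.
p̂_st = 0.2477·0.03 + 0.1569·0.02 + 0.1413·0.05 + 0.3012·0.12 + 0.1529·0.01 ≈ 0.05531... → 0.055.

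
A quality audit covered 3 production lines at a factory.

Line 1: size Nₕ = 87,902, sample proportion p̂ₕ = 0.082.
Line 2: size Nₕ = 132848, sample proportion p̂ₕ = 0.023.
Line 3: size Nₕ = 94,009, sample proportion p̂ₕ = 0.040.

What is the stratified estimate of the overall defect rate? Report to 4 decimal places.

N = 87902 + 132848 + 94009 = 314759.
Overall proportion = Σ (Nₕ/N)·p̂ₕ.
Σ Nₕp̂ₕ = 7207.964 + 3055.504 + 3760.36 = 14023.828.
14023.828 / 314759 = 0.044554... → 0.0446.

0.0446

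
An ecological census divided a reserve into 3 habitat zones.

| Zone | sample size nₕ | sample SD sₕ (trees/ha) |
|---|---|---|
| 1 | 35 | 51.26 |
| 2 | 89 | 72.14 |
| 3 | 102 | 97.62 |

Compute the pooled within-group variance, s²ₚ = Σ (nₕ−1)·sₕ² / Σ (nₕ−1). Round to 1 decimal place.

Degrees of freedom: 34 + 88 + 101 = 223.
Σ(nₕ−1)sₕ² = 34·2627.5876 + 88·5204.1796 + 101·9529.6644 = 1509801.8876.
s²ₚ = 1509801.8876 / 223 = 6770.412... → 6770.4.

6770.4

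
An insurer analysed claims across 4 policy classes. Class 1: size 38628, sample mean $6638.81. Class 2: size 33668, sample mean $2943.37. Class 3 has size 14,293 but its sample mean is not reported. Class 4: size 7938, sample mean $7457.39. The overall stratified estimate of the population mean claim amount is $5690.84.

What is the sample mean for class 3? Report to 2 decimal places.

8619.60

N = 38628 + 33668 + 14293 + 7938 = 94527.
Overall total = μ·N = 5690.84·94527 = 537938032.68.
Subtract the known strata: 38628·6638.81 + 33668·2943.37 + 7938·7457.39 = 414738095.66.
Remaining total for class 3: 537938032.68 − 414738095.66 = 123199937.02.
Divide by its size: 123199937.02 / 14293 = 8619.5996... → 8619.60.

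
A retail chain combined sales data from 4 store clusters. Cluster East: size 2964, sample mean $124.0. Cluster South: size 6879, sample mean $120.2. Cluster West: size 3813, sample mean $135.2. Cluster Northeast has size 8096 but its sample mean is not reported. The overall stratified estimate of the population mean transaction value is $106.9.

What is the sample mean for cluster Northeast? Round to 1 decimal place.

76.0

Σ Nₕx̄ₕ = N·μ, so 8096·x̄_Northeast = 21752·106.9 − (2964·124.0 + 6879·120.2 + 3813·135.2).
= 2325288.8 − 1709909.4 = 615379.4.
x̄_Northeast = 615379.4 / 8096 = 76.010... → 76.0.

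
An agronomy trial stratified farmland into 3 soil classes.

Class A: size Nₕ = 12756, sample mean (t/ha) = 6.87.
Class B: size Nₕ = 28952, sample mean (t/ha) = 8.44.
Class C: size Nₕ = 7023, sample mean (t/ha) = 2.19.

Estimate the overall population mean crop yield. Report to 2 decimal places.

7.13

N = 12756 + 28952 + 7023 = 48731.
Overall mean = Σ (Nₕ/N)·x̄ₕ — weight by population share, not a simple average.
Σ Nₕx̄ₕ = 12756·6.87 + 28952·8.44 + 7023·2.19 = 87633.72 + 244354.88 + 15380.37 = 347368.97.
Divide by N: 347368.97 / 48731 = 7.1283... → 7.13.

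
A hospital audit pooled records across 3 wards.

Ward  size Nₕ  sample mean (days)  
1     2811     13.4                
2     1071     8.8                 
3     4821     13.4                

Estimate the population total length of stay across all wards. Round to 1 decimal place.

Population total = Σ Nₕ·x̄ₕ (each stratum's size times its mean).
2811·13.4 + 1071·8.8 + 4821·13.4 = 37667.4 + 9424.8 + 64601.4 = 111693.6.

111693.6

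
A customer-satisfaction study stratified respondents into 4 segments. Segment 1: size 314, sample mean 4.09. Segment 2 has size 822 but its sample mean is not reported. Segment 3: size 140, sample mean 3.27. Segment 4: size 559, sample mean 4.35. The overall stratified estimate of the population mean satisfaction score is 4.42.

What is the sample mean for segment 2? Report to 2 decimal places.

Σ Nₕx̄ₕ = N·μ, so 822·x̄_2 = 1835·4.42 − (314·4.09 + 140·3.27 + 559·4.35).
= 8110.7 − 4173.71 = 3936.99.
x̄_2 = 3936.99 / 822 = 4.7895... → 4.79.

4.79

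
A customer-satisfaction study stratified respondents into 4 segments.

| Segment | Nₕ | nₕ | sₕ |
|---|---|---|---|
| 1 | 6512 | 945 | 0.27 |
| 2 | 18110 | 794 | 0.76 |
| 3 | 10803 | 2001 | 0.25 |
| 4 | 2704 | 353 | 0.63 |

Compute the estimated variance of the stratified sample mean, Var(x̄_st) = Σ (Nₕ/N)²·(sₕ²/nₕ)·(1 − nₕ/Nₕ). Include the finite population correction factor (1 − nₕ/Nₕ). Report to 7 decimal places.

0.0001658

N = 38129; Wₕ = Nₕ/N.
segment 1: (6512/38129)²·0.27²/945·(1 − 945/6512) = 0.0000019236
segment 2: (18110/38129)²·0.76²/794·(1 − 794/18110) = 0.0001569141
segment 3: (10803/38129)²·0.25²/2001·(1 − 2001/10803) = 0.0000020429
segment 4: (2704/38129)²·0.63²/353·(1 − 353/2704) = 0.0000049165
Sum = 0.0001657971 → 0.0001658.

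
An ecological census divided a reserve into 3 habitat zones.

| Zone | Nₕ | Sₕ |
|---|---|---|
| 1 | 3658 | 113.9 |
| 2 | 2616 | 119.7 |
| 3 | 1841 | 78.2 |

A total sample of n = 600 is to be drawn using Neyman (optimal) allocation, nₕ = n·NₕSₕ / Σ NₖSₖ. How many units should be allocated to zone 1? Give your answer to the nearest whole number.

286

Σ NₕSₕ = 3658·113.9 + 2616·119.7 + 1841·78.2 = 873747.6.
Share for 1: 416646.2/873747.6 = 0.47685.
n_1 = 600 × 0.47685 = 286.110... → 286.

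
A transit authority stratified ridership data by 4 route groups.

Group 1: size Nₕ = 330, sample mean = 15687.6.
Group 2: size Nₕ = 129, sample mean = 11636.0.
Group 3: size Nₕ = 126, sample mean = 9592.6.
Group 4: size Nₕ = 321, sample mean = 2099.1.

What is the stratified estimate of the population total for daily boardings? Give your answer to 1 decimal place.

8560430.7

Population total = Σ Nₕ·x̄ₕ (each stratum's size times its mean).
330·15687.6 + 129·11636.0 + 126·9592.6 + 321·2099.1 = 5176908 + 1501044 + 1208667.6 + 673811.1 = 8560430.7.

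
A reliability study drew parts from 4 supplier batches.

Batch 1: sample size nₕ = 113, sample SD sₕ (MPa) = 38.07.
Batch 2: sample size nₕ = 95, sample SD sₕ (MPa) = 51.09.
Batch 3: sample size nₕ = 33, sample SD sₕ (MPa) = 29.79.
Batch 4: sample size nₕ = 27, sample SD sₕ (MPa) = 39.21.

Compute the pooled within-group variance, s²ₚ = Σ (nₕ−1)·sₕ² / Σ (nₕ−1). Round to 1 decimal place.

1803.2

Degrees of freedom: 112 + 94 + 32 + 26 = 264.
Σ(nₕ−1)sₕ² = 112·1449.3249 + 94·2610.1881 + 32·887.4441 + 26·1537.4241 = 476053.308.
s²ₚ = 476053.308 / 264 = 1803.232... → 1803.2.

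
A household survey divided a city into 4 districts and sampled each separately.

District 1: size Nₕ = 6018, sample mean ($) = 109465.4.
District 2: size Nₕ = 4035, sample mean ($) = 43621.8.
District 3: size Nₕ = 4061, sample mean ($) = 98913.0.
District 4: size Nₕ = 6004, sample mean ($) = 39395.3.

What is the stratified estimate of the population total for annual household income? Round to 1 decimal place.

Estimate total by summing Nₕ·x̄ₕ over strata.
6018·109465.4 + 4035·43621.8 + 4061·98913.0 + 6004·39395.3 = 658762777.2 + 176013963 + 401685693 + 236529381.2 = 1472991814.4.

1472991814.4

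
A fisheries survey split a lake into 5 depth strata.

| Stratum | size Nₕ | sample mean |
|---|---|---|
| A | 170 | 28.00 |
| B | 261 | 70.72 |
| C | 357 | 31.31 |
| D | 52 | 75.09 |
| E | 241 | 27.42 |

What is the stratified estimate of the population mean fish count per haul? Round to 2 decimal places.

N = 1081; weights Wₕ = Nₕ/N = (0.1573, 0.2414, 0.3302, 0.0481, 0.2229).
x̄_st = Σ Wₕ·x̄ₕ = 0.1573·28.00 + 0.2414·70.72 + 0.3302·31.31 + 0.0481·75.09 + 0.2229·27.42 ≈ 41.5435...
→ 41.54.

41.54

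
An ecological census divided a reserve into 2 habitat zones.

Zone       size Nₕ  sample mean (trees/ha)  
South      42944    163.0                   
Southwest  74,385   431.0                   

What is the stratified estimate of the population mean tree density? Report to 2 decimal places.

332.91

N = 42944 + 74385 = 117329.
Weight each subgroup mean by Nₕ/N and sum.
Σ Nₕx̄ₕ = 42944·163.0 + 74385·431.0 = 6999872 + 32059935 = 39059807.
Divide by N: 39059807 / 117329 = 332.9084... → 332.91.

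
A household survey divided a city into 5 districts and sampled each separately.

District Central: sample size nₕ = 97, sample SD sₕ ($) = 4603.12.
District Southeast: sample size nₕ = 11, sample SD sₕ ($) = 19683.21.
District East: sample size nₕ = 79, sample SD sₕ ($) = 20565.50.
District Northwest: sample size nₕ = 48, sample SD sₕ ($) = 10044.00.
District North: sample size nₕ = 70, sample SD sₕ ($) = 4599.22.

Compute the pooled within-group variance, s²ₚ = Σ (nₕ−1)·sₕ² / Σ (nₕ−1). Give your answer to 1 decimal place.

150329012.0

Central: (97−1)·4603.12² = 96·21188713.7344 = 2034116518.5024
Southeast: (11−1)·19683.21² = 10·387428755.9041 = 3874287559.041
East: (79−1)·20565.50² = 78·422939790.25 = 32989303639.5
Northwest: (48−1)·10044.00² = 47·100881936 = 4741450992
North: (70−1)·4599.22² = 69·21152824.6084 = 1459544897.9796
Numerator = 45098703607.023; denominator = Σ(nₕ−1) = 300.
s²ₚ = 45098703607.023/300 = 150329012.023... → 150329012.0.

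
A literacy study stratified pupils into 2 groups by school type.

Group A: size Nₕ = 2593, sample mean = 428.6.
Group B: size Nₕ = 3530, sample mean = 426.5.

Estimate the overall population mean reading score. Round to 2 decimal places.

N = 2593 + 3530 = 6123.
Overall mean = Σ (Nₕ/N)·x̄ₕ — weight by population share, not a simple average.
Σ Nₕx̄ₕ = 2593·428.6 + 3530·426.5 = 1111359.8 + 1505545 = 2616904.8.
Divide by N: 2616904.8 / 6123 = 427.3893... → 427.39.

427.39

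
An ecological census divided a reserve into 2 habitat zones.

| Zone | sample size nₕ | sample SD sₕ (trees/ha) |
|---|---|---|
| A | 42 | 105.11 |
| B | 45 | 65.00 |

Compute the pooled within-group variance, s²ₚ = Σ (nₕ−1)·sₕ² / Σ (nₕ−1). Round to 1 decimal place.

7516.1

A: (42−1)·105.11² = 41·11048.1121 = 452972.5961
B: (45−1)·65.00² = 44·4225 = 185900
Numerator = 638872.5961; denominator = Σ(nₕ−1) = 85.
s²ₚ = 638872.5961/85 = 7516.148... → 7516.1.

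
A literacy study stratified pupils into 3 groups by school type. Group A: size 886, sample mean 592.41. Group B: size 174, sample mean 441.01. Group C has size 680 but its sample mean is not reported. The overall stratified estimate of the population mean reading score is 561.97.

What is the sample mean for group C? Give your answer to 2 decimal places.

N = 886 + 174 + 680 = 1740.
Overall total = μ·N = 561.97·1740 = 977827.8.
Subtract the known strata: 886·592.41 + 174·441.01 = 601611.
Remaining total for group C: 977827.8 − 601611 = 376216.8.
Divide by its size: 376216.8 / 680 = 553.26 → 553.26.

553.26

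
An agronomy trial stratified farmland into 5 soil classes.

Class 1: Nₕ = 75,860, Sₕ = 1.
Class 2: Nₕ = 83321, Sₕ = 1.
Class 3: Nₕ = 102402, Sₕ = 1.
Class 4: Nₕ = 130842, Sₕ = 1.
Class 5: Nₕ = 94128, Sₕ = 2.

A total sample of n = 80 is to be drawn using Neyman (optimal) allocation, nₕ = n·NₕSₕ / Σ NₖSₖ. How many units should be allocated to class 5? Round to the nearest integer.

26

Σ NₕSₕ = 75860·1 + 83321·1 + 102402·1 + 130842·1 + 94128·2 = 580681.
Share for 5: 188256/580681 = 0.32420.
n_5 = 80 × 0.32420 = 25.936... → 26.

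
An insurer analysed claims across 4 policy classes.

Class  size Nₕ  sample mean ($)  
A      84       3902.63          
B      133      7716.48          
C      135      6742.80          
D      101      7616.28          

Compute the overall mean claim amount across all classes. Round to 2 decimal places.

6696.77

x̄_st = (Σ Nₕx̄ₕ) / (Σ Nₕ) = (84·3902.63 + 133·7716.48 + 135·6742.80 + 101·7616.28) / 453
= 3033635.04 / 453 = 6696.7661... → 6696.77.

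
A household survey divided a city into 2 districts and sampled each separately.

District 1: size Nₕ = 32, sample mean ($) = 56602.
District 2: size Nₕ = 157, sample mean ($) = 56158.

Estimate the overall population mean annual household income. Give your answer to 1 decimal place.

N = 189; weights Wₕ = Nₕ/N = (0.1693, 0.8307).
x̄_st = Σ Wₕ·x̄ₕ = 0.1693·56602 + 0.8307·56158 ≈ 56233.175...
→ 56233.2.

56233.2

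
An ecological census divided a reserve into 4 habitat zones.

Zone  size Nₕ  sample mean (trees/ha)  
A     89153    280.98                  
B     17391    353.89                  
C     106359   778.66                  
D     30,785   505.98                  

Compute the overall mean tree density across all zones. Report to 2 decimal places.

531.82

N = 89153 + 17391 + 106359 + 30785 = 243688.
Weight each subgroup mean by Nₕ/N and sum.
Σ Nₕx̄ₕ = 89153·280.98 + 17391·353.89 + 106359·778.66 + 30785·505.98 = 25050209.94 + 6154500.99 + 82817498.94 + 15576594.3 = 129598804.17.
Divide by N: 129598804.17 / 243688 = 531.8227... → 531.82.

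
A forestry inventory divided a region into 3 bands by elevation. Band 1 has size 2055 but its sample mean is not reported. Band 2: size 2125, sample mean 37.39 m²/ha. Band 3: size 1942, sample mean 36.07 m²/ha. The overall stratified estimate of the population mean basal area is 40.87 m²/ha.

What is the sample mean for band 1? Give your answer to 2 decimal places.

49.00

N = 2055 + 2125 + 1942 = 6122.
Overall total = μ·N = 40.87·6122 = 250206.14.
Subtract the known strata: 2125·37.39 + 1942·36.07 = 149501.69.
Remaining total for band 1: 250206.14 − 149501.69 = 100704.45.
Divide by its size: 100704.45 / 2055 = 49.0046... → 49.00.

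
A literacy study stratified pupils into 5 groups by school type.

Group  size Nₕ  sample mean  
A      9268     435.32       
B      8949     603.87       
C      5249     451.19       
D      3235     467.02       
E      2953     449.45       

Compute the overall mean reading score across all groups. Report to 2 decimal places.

N = 29654; weights Wₕ = Nₕ/N = (0.3125, 0.3018, 0.1770, 0.1091, 0.0996).
x̄_st = Σ Wₕ·x̄ₕ = 0.3125·435.32 + 0.3018·603.87 + 0.1770·451.19 + 0.1091·467.02 + 0.0996·449.45 ≈ 493.8595...
→ 493.86.

493.86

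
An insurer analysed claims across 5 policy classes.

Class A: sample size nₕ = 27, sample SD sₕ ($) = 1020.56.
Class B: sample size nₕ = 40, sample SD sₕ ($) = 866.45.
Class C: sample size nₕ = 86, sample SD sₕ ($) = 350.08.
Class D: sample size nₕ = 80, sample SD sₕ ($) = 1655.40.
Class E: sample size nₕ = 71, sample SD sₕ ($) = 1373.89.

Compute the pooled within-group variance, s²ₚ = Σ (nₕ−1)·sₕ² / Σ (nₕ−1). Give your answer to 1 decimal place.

1389276.9

Degrees of freedom: 26 + 39 + 85 + 79 + 70 = 299.
Σ(nₕ−1)sₕ² = 26·1041542.7136 + 39·750735.6025 + 85·122556.0064 + 79·2740349.16 + 70·1887573.7321 = 415393804.4821.
s²ₚ = 415393804.4821 / 299 = 1389276.938... → 1389276.9.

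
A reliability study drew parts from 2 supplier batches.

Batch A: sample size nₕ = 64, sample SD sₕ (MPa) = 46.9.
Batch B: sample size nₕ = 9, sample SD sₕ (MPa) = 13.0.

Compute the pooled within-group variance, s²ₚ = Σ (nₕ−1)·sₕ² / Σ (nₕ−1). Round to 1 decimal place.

Degrees of freedom: 63 + 8 = 71.
Σ(nₕ−1)sₕ² = 63·2199.61 + 8·169 = 139927.43.
s²ₚ = 139927.43 / 71 = 1970.809... → 1970.8.

1970.8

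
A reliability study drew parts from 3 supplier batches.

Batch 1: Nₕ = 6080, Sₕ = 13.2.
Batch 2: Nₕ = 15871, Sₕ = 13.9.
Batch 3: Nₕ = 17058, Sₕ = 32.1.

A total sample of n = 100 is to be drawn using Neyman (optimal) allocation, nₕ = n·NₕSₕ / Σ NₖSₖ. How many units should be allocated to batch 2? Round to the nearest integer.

26

1: NₕSₕ = 6080·13.2 = 80256
2: NₕSₕ = 15871·13.9 = 220606.9
3: NₕSₕ = 17058·32.1 = 547561.8
Σ NₕSₕ = 848424.7.
n_2 = 100·220606.9/848424.7 = 26.002... → 26.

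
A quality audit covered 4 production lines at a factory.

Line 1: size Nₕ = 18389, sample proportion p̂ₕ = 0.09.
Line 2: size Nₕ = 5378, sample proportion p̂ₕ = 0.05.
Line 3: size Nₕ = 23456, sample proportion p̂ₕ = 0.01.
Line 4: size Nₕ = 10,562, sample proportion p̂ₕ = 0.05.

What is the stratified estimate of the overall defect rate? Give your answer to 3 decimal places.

Wₕ = Nₕ/N with N = 57785: 0.3182, 0.0931, 0.4059, 0.1828.
p̂_st = 0.3182·0.09 + 0.0931·0.05 + 0.4059·0.01 + 0.1828·0.05 ≈ 0.04649... → 0.046.

0.046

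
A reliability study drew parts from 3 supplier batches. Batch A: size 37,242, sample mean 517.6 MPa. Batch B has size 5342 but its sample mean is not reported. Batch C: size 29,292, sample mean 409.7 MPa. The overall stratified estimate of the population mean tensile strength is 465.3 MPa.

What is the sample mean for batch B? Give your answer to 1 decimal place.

N = 37242 + 5342 + 29292 = 71876.
Overall total = μ·N = 465.3·71876 = 33443902.8.
Subtract the known strata: 37242·517.6 + 29292·409.7 = 31277391.6.
Remaining total for batch B: 33443902.8 − 31277391.6 = 2166511.2.
Divide by its size: 2166511.2 / 5342 = 405.562... → 405.6.

405.6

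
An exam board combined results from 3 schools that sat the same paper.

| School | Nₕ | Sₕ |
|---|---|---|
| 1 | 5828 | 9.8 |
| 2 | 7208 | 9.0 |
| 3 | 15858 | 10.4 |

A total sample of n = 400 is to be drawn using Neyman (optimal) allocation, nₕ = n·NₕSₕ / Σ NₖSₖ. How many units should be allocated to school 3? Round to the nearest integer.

230

Σ NₕSₕ = 5828·9.8 + 7208·9.0 + 15858·10.4 = 286909.6.
Share for 3: 164923.2/286909.6 = 0.57483.
n_3 = 400 × 0.57483 = 229.931... → 230.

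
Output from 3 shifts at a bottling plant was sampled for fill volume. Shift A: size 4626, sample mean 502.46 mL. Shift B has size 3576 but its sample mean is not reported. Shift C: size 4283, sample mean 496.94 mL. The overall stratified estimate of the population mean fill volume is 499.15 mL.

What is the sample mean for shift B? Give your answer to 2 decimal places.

Σ Nₕx̄ₕ = N·μ, so 3576·x̄_B = 12485·499.15 − (4626·502.46 + 4283·496.94).
= 6231887.75 − 4452773.98 = 1779113.77.
x̄_B = 1779113.77 / 3576 = 497.5150... → 497.52.

497.52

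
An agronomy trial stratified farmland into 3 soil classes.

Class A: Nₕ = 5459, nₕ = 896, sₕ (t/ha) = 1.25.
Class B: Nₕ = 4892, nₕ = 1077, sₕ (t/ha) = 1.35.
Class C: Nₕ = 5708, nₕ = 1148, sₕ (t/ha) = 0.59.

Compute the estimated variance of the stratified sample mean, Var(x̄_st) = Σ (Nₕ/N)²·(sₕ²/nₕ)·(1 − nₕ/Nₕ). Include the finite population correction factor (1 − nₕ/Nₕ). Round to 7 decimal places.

N = 16059. Term for each stratum: Wₕ²sₕ²/nₕ·(1−nₕ/Nₕ).
Var(x̄_st) = 0.0001684374 + 0.0001224604 + 0.0000306037 = 0.0003215016 → 0.0003215.

0.0003215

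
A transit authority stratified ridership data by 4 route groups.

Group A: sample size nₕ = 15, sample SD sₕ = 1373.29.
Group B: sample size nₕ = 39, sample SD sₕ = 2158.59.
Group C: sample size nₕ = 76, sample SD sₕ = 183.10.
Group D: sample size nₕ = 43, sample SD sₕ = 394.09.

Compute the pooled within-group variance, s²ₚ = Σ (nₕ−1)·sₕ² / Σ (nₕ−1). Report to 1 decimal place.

1257406.4

A: (15−1)·1373.29² = 14·1885925.4241 = 26402955.9374
B: (39−1)·2158.59² = 38·4659510.7881 = 177061409.9478
C: (76−1)·183.10² = 75·33525.61 = 2514420.75
D: (43−1)·394.09² = 42·155306.9281 = 6522890.9802
Numerator = 212501677.6154; denominator = Σ(nₕ−1) = 169.
s²ₚ = 212501677.6154/169 = 1257406.376... → 1257406.4.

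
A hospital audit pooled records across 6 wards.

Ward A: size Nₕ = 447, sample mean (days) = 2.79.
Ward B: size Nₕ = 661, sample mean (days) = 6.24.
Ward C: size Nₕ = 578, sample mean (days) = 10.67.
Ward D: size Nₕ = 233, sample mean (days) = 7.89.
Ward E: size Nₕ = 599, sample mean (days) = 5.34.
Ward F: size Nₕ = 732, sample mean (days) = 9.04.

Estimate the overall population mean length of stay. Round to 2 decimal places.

7.14

N = 3250; weights Wₕ = Nₕ/N = (0.1375, 0.2034, 0.1778, 0.0717, 0.1843, 0.2252).
x̄_st = Σ Wₕ·x̄ₕ = 0.1375·2.79 + 0.2034·6.24 + 0.1778·10.67 + 0.0717·7.89 + 0.1843·5.34 + 0.2252·9.04 ≈ 7.1364...
→ 7.14.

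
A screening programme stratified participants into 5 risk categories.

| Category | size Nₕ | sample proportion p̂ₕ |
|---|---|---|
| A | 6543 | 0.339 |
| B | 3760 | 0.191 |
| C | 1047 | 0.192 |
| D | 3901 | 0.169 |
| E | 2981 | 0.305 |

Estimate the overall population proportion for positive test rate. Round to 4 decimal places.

Wₕ = Nₕ/N with N = 18232: 0.3589, 0.2062, 0.0574, 0.2140, 0.1635.
p̂_st = 0.3589·0.339 + 0.2062·0.191 + 0.0574·0.192 + 0.2140·0.169 + 0.1635·0.305 ≈ 0.258103... → 0.2581.

0.2581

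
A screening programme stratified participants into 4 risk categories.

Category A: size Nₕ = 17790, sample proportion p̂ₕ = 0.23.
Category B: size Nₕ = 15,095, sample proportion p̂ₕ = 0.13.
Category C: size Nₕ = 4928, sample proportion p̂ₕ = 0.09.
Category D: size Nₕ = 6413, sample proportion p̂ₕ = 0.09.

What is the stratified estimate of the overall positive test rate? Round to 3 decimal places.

0.160

N = 17790 + 15095 + 4928 + 6413 = 44226.
Overall proportion = Σ (Nₕ/N)·p̂ₕ.
Σ Nₕp̂ₕ = 4091.7 + 1962.35 + 443.52 + 577.17 = 7074.74.
7074.74 / 44226 = 0.15997... → 0.160.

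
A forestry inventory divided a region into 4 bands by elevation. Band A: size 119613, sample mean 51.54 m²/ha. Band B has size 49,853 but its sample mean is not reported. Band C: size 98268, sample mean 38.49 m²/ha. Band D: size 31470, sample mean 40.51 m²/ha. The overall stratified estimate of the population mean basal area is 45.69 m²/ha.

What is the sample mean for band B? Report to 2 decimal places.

N = 119613 + 49853 + 98268 + 31470 = 299204.
Overall total = μ·N = 45.69·299204 = 13670630.76.
Subtract the known strata: 119613·51.54 + 98268·38.49 + 31470·40.51 = 11222039.04.
Remaining total for band B: 13670630.76 − 11222039.04 = 2448591.72.
Divide by its size: 2448591.72 / 49853 = 49.1162... → 49.12.

49.12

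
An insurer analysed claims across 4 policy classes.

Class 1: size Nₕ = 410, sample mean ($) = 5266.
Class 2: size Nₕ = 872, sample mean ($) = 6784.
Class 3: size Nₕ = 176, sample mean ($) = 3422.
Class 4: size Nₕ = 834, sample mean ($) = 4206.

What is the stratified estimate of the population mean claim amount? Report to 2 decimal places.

x̄_st = (Σ Nₕx̄ₕ) / (Σ Nₕ) = (410·5266 + 872·6784 + 176·3422 + 834·4206) / 2292
= 12184784 / 2292 = 5316.2234... → 5316.22.

5316.22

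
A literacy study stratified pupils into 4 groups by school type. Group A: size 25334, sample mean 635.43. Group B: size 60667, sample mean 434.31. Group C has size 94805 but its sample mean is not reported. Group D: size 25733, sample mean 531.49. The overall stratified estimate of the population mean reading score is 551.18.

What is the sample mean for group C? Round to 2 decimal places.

N = 25334 + 60667 + 94805 + 25733 = 206539.
Overall total = μ·N = 551.18·206539 = 113840166.02.
Subtract the known strata: 25334·635.43 + 60667·434.31 + 25733·531.49 = 56123100.56.
Remaining total for group C: 113840166.02 − 56123100.56 = 57717065.46.
Divide by its size: 57717065.46 / 94805 = 608.7977... → 608.80.

608.80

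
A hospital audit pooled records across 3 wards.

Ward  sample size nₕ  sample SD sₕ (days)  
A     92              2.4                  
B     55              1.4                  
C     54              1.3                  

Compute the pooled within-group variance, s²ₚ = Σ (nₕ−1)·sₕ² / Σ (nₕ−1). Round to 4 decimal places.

3.6342

A: (92−1)·2.4² = 91·5.76 = 524.16
B: (55−1)·1.4² = 54·1.96 = 105.84
C: (54−1)·1.3² = 53·1.69 = 89.57
Numerator = 719.57; denominator = Σ(nₕ−1) = 198.
s²ₚ = 719.57/198 = 3.634192... → 3.6342.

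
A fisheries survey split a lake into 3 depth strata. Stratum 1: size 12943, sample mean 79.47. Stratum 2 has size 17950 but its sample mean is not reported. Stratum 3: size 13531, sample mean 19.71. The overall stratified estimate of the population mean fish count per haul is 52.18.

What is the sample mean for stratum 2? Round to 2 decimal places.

N = 12943 + 17950 + 13531 = 44424.
Overall total = μ·N = 52.18·44424 = 2318044.32.
Subtract the known strata: 12943·79.47 + 13531·19.71 = 1295276.22.
Remaining total for stratum 2: 2318044.32 − 1295276.22 = 1022768.1.
Divide by its size: 1022768.1 / 17950 = 56.9787... → 56.98.

56.98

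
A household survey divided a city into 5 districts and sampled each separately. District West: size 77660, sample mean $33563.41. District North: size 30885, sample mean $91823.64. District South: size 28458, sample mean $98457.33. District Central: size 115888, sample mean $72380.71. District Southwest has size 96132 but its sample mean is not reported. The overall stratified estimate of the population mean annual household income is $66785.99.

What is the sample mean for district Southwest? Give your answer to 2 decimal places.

69460.58

Σ Nₕx̄ₕ = N·μ, so 96132·x̄_Southwest = 349023·66785.99 − (77660·33563.41 + 30885·91823.64 + 28458·98457.33 + 115888·72380.71).
= 23309846587.77 − 16632461959.62 = 6677384628.15.
x̄_Southwest = 6677384628.15 / 96132 = 69460.5816... → 69460.58.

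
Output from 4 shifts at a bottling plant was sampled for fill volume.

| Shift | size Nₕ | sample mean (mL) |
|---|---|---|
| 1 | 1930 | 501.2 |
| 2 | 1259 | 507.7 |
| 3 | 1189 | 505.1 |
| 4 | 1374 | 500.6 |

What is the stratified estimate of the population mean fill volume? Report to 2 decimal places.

N = 1930 + 1259 + 1189 + 1374 = 5752.
Weight each subgroup mean by Nₕ/N and sum.
Σ Nₕx̄ₕ = 1930·501.2 + 1259·507.7 + 1189·505.1 + 1374·500.6 = 967316 + 639194.3 + 600563.9 + 687824.4 = 2894898.6.
Divide by N: 2894898.6 / 5752 = 503.2856... → 503.29.

503.29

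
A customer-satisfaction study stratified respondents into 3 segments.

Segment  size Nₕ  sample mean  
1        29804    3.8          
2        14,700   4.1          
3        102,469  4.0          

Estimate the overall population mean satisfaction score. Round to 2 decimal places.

x̄_st = (Σ Nₕx̄ₕ) / (Σ Nₕ) = (29804·3.8 + 14700·4.1 + 102469·4.0) / 146973
= 583401.2 / 146973 = 3.9694... → 3.97.

3.97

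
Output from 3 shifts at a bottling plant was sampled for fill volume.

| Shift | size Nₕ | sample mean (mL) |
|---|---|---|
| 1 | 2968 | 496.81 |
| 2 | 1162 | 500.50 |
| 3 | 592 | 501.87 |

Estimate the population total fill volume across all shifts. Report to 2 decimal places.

Estimate total by summing Nₕ·x̄ₕ over strata.
2968·496.81 + 1162·500.50 + 592·501.87 = 1474532.08 + 581581 + 297107.04 = 2353220.12.

2353220.12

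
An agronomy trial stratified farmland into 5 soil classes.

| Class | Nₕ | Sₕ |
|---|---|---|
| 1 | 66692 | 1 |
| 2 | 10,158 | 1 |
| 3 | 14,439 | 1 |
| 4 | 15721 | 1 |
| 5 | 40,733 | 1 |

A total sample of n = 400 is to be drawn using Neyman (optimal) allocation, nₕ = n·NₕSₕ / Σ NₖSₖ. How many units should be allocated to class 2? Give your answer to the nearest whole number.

1: NₕSₕ = 66692·1 = 66692
2: NₕSₕ = 10158·1 = 10158
3: NₕSₕ = 14439·1 = 14439
4: NₕSₕ = 15721·1 = 15721
5: NₕSₕ = 40733·1 = 40733
Σ NₕSₕ = 147743.
n_2 = 400·10158/147743 = 27.502... → 28.

28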